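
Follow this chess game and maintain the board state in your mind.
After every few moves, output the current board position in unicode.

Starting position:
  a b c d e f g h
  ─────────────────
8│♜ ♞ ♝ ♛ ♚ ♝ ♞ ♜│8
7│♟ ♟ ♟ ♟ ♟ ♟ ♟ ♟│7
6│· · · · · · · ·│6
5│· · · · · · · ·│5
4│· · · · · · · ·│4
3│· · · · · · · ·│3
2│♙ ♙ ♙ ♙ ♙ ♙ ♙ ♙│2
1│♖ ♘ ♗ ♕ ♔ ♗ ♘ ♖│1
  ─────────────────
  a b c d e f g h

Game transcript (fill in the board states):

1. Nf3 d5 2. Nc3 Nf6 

  a b c d e f g h
  ─────────────────
8│♜ ♞ ♝ ♛ ♚ ♝ · ♜│8
7│♟ ♟ ♟ · ♟ ♟ ♟ ♟│7
6│· · · · · ♞ · ·│6
5│· · · ♟ · · · ·│5
4│· · · · · · · ·│4
3│· · ♘ · · ♘ · ·│3
2│♙ ♙ ♙ ♙ ♙ ♙ ♙ ♙│2
1│♖ · ♗ ♕ ♔ ♗ · ♖│1
  ─────────────────
  a b c d e f g h

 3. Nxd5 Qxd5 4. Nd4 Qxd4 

  a b c d e f g h
  ─────────────────
8│♜ ♞ ♝ · ♚ ♝ · ♜│8
7│♟ ♟ ♟ · ♟ ♟ ♟ ♟│7
6│· · · · · ♞ · ·│6
5│· · · · · · · ·│5
4│· · · ♛ · · · ·│4
3│· · · · · · · ·│3
2│♙ ♙ ♙ ♙ ♙ ♙ ♙ ♙│2
1│♖ · ♗ ♕ ♔ ♗ · ♖│1
  ─────────────────
  a b c d e f g h

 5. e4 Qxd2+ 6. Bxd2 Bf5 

  a b c d e f g h
  ─────────────────
8│♜ ♞ · · ♚ ♝ · ♜│8
7│♟ ♟ ♟ · ♟ ♟ ♟ ♟│7
6│· · · · · ♞ · ·│6
5│· · · · · ♝ · ·│5
4│· · · · ♙ · · ·│4
3│· · · · · · · ·│3
2│♙ ♙ ♙ ♗ · ♙ ♙ ♙│2
1│♖ · · ♕ ♔ ♗ · ♖│1
  ─────────────────
  a b c d e f g h

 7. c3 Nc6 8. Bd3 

  a b c d e f g h
  ─────────────────
8│♜ · · · ♚ ♝ · ♜│8
7│♟ ♟ ♟ · ♟ ♟ ♟ ♟│7
6│· · ♞ · · ♞ · ·│6
5│· · · · · ♝ · ·│5
4│· · · · ♙ · · ·│4
3│· · ♙ ♗ · · · ·│3
2│♙ ♙ · ♗ · ♙ ♙ ♙│2
1│♖ · · ♕ ♔ · · ♖│1
  ─────────────────
  a b c d e f g h


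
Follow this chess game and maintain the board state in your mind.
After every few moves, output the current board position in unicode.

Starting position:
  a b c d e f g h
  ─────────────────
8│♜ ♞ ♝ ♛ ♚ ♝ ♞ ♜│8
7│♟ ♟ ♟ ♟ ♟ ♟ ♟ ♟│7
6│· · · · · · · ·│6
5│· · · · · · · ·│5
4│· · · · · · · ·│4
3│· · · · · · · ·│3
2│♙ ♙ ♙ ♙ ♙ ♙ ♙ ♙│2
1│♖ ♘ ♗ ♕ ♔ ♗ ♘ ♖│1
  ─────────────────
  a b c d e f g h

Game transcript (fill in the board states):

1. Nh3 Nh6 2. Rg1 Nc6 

  a b c d e f g h
  ─────────────────
8│♜ · ♝ ♛ ♚ ♝ · ♜│8
7│♟ ♟ ♟ ♟ ♟ ♟ ♟ ♟│7
6│· · ♞ · · · · ♞│6
5│· · · · · · · ·│5
4│· · · · · · · ·│4
3│· · · · · · · ♘│3
2│♙ ♙ ♙ ♙ ♙ ♙ ♙ ♙│2
1│♖ ♘ ♗ ♕ ♔ ♗ ♖ ·│1
  ─────────────────
  a b c d e f g h

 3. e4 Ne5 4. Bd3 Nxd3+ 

  a b c d e f g h
  ─────────────────
8│♜ · ♝ ♛ ♚ ♝ · ♜│8
7│♟ ♟ ♟ ♟ ♟ ♟ ♟ ♟│7
6│· · · · · · · ♞│6
5│· · · · · · · ·│5
4│· · · · ♙ · · ·│4
3│· · · ♞ · · · ♘│3
2│♙ ♙ ♙ ♙ · ♙ ♙ ♙│2
1│♖ ♘ ♗ ♕ ♔ · ♖ ·│1
  ─────────────────
  a b c d e f g h

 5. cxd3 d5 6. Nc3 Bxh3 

  a b c d e f g h
  ─────────────────
8│♜ · · ♛ ♚ ♝ · ♜│8
7│♟ ♟ ♟ · ♟ ♟ ♟ ♟│7
6│· · · · · · · ♞│6
5│· · · ♟ · · · ·│5
4│· · · · ♙ · · ·│4
3│· · ♘ ♙ · · · ♝│3
2│♙ ♙ · ♙ · ♙ ♙ ♙│2
1│♖ · ♗ ♕ ♔ · ♖ ·│1
  ─────────────────
  a b c d e f g h

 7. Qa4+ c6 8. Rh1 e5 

  a b c d e f g h
  ─────────────────
8│♜ · · ♛ ♚ ♝ · ♜│8
7│♟ ♟ · · · ♟ ♟ ♟│7
6│· · ♟ · · · · ♞│6
5│· · · ♟ ♟ · · ·│5
4│♕ · · · ♙ · · ·│4
3│· · ♘ ♙ · · · ♝│3
2│♙ ♙ · ♙ · ♙ ♙ ♙│2
1│♖ · ♗ · ♔ · · ♖│1
  ─────────────────
  a b c d e f g h



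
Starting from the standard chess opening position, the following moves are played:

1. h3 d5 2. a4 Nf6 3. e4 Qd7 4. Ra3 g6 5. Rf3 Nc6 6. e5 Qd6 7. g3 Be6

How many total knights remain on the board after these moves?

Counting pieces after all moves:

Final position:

  a b c d e f g h
  ─────────────────
8│♜ · · · ♚ ♝ · ♜│8
7│♟ ♟ ♟ · ♟ ♟ · ♟│7
6│· · ♞ ♛ ♝ ♞ ♟ ·│6
5│· · · ♟ ♙ · · ·│5
4│♙ · · · · · · ·│4
3│· · · · · ♖ ♙ ♙│3
2│· ♙ ♙ ♙ · ♙ · ·│2
1│· ♘ ♗ ♕ ♔ ♗ ♘ ♖│1
  ─────────────────
  a b c d e f g h


4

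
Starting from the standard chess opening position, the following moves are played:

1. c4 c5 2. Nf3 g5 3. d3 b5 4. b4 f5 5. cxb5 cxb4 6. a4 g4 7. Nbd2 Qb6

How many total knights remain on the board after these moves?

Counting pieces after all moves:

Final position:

  a b c d e f g h
  ─────────────────
8│♜ ♞ ♝ · ♚ ♝ ♞ ♜│8
7│♟ · · ♟ ♟ · · ♟│7
6│· ♛ · · · · · ·│6
5│· ♙ · · · ♟ · ·│5
4│♙ ♟ · · · · ♟ ·│4
3│· · · ♙ · ♘ · ·│3
2│· · · ♘ ♙ ♙ ♙ ♙│2
1│♖ · ♗ ♕ ♔ ♗ · ♖│1
  ─────────────────
  a b c d e f g h


4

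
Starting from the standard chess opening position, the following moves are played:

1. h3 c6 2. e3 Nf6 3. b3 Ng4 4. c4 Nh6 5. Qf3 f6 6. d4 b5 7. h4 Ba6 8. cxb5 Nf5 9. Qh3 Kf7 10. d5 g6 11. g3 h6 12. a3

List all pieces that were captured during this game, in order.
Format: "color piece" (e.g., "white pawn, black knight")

Tracking captures:
  cxb5: captured black pawn

black pawn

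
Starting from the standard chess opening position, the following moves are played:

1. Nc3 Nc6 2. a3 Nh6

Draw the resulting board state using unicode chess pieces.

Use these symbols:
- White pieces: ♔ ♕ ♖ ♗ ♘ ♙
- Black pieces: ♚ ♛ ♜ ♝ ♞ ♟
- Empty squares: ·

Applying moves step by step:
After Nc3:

♜ ♞ ♝ ♛ ♚ ♝ ♞ ♜
♟ ♟ ♟ ♟ ♟ ♟ ♟ ♟
· · · · · · · ·
· · · · · · · ·
· · · · · · · ·
· · ♘ · · · · ·
♙ ♙ ♙ ♙ ♙ ♙ ♙ ♙
♖ · ♗ ♕ ♔ ♗ ♘ ♖


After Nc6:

♜ · ♝ ♛ ♚ ♝ ♞ ♜
♟ ♟ ♟ ♟ ♟ ♟ ♟ ♟
· · ♞ · · · · ·
· · · · · · · ·
· · · · · · · ·
· · ♘ · · · · ·
♙ ♙ ♙ ♙ ♙ ♙ ♙ ♙
♖ · ♗ ♕ ♔ ♗ ♘ ♖


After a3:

♜ · ♝ ♛ ♚ ♝ ♞ ♜
♟ ♟ ♟ ♟ ♟ ♟ ♟ ♟
· · ♞ · · · · ·
· · · · · · · ·
· · · · · · · ·
♙ · ♘ · · · · ·
· ♙ ♙ ♙ ♙ ♙ ♙ ♙
♖ · ♗ ♕ ♔ ♗ ♘ ♖


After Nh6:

♜ · ♝ ♛ ♚ ♝ · ♜
♟ ♟ ♟ ♟ ♟ ♟ ♟ ♟
· · ♞ · · · · ♞
· · · · · · · ·
· · · · · · · ·
♙ · ♘ · · · · ·
· ♙ ♙ ♙ ♙ ♙ ♙ ♙
♖ · ♗ ♕ ♔ ♗ ♘ ♖



  a b c d e f g h
  ─────────────────
8│♜ · ♝ ♛ ♚ ♝ · ♜│8
7│♟ ♟ ♟ ♟ ♟ ♟ ♟ ♟│7
6│· · ♞ · · · · ♞│6
5│· · · · · · · ·│5
4│· · · · · · · ·│4
3│♙ · ♘ · · · · ·│3
2│· ♙ ♙ ♙ ♙ ♙ ♙ ♙│2
1│♖ · ♗ ♕ ♔ ♗ ♘ ♖│1
  ─────────────────
  a b c d e f g h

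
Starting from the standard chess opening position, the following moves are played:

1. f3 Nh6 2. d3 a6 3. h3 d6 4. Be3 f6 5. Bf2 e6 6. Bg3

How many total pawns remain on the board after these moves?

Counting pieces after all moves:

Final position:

  a b c d e f g h
  ─────────────────
8│♜ ♞ ♝ ♛ ♚ ♝ · ♜│8
7│· ♟ ♟ · · · ♟ ♟│7
6│♟ · · ♟ ♟ ♟ · ♞│6
5│· · · · · · · ·│5
4│· · · · · · · ·│4
3│· · · ♙ · ♙ ♗ ♙│3
2│♙ ♙ ♙ · ♙ · ♙ ·│2
1│♖ ♘ · ♕ ♔ ♗ ♘ ♖│1
  ─────────────────
  a b c d e f g h


16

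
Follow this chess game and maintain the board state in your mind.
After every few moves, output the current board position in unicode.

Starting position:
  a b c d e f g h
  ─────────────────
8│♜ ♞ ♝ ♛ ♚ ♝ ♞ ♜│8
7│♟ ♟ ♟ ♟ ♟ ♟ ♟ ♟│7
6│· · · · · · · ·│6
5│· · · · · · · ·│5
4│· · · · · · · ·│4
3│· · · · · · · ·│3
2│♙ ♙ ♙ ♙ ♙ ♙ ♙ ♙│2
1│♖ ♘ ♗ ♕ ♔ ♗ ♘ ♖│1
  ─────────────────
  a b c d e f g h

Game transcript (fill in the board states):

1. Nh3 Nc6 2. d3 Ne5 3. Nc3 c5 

  a b c d e f g h
  ─────────────────
8│♜ · ♝ ♛ ♚ ♝ ♞ ♜│8
7│♟ ♟ · ♟ ♟ ♟ ♟ ♟│7
6│· · · · · · · ·│6
5│· · ♟ · ♞ · · ·│5
4│· · · · · · · ·│4
3│· · ♘ ♙ · · · ♘│3
2│♙ ♙ ♙ · ♙ ♙ ♙ ♙│2
1│♖ · ♗ ♕ ♔ ♗ · ♖│1
  ─────────────────
  a b c d e f g h

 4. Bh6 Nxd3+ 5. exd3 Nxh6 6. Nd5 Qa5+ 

  a b c d e f g h
  ─────────────────
8│♜ · ♝ · ♚ ♝ · ♜│8
7│♟ ♟ · ♟ ♟ ♟ ♟ ♟│7
6│· · · · · · · ♞│6
5│♛ · ♟ ♘ · · · ·│5
4│· · · · · · · ·│4
3│· · · ♙ · · · ♘│3
2│♙ ♙ ♙ · · ♙ ♙ ♙│2
1│♖ · · ♕ ♔ ♗ · ♖│1
  ─────────────────
  a b c d e f g h

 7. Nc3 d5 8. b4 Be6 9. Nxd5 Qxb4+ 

  a b c d e f g h
  ─────────────────
8│♜ · · · ♚ ♝ · ♜│8
7│♟ ♟ · · ♟ ♟ ♟ ♟│7
6│· · · · ♝ · · ♞│6
5│· · ♟ ♘ · · · ·│5
4│· ♛ · · · · · ·│4
3│· · · ♙ · · · ♘│3
2│♙ · ♙ · · ♙ ♙ ♙│2
1│♖ · · ♕ ♔ ♗ · ♖│1
  ─────────────────
  a b c d e f g h

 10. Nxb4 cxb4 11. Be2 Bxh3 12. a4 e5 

  a b c d e f g h
  ─────────────────
8│♜ · · · ♚ ♝ · ♜│8
7│♟ ♟ · · · ♟ ♟ ♟│7
6│· · · · · · · ♞│6
5│· · · · ♟ · · ·│5
4│♙ ♟ · · · · · ·│4
3│· · · ♙ · · · ♝│3
2│· · ♙ · ♗ ♙ ♙ ♙│2
1│♖ · · ♕ ♔ · · ♖│1
  ─────────────────
  a b c d e f g h

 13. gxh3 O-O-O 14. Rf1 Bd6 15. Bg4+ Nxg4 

  a b c d e f g h
  ─────────────────
8│· · ♚ ♜ · · · ♜│8
7│♟ ♟ · · · ♟ ♟ ♟│7
6│· · · ♝ · · · ·│6
5│· · · · ♟ · · ·│5
4│♙ ♟ · · · · ♞ ·│4
3│· · · ♙ · · · ♙│3
2│· · ♙ · · ♙ · ♙│2
1│♖ · · ♕ ♔ ♖ · ·│1
  ─────────────────
  a b c d e f g h



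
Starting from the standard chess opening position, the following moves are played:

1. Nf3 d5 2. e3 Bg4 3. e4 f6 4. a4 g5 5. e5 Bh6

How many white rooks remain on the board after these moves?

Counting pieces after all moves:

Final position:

  a b c d e f g h
  ─────────────────
8│♜ ♞ · ♛ ♚ · ♞ ♜│8
7│♟ ♟ ♟ · ♟ · · ♟│7
6│· · · · · ♟ · ♝│6
5│· · · ♟ ♙ · ♟ ·│5
4│♙ · · · · · ♝ ·│4
3│· · · · · ♘ · ·│3
2│· ♙ ♙ ♙ · ♙ ♙ ♙│2
1│♖ ♘ ♗ ♕ ♔ ♗ · ♖│1
  ─────────────────
  a b c d e f g h


2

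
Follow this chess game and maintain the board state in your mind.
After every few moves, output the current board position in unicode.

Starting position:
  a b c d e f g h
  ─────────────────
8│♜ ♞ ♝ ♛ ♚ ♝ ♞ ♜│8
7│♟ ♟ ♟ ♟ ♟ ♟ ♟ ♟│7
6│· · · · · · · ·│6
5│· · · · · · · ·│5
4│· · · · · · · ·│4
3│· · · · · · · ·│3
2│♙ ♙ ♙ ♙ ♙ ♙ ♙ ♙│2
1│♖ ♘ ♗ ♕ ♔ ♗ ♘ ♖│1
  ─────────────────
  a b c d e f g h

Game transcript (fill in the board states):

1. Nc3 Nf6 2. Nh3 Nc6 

  a b c d e f g h
  ─────────────────
8│♜ · ♝ ♛ ♚ ♝ · ♜│8
7│♟ ♟ ♟ ♟ ♟ ♟ ♟ ♟│7
6│· · ♞ · · ♞ · ·│6
5│· · · · · · · ·│5
4│· · · · · · · ·│4
3│· · ♘ · · · · ♘│3
2│♙ ♙ ♙ ♙ ♙ ♙ ♙ ♙│2
1│♖ · ♗ ♕ ♔ ♗ · ♖│1
  ─────────────────
  a b c d e f g h

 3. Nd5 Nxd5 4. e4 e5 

  a b c d e f g h
  ─────────────────
8│♜ · ♝ ♛ ♚ ♝ · ♜│8
7│♟ ♟ ♟ ♟ · ♟ ♟ ♟│7
6│· · ♞ · · · · ·│6
5│· · · ♞ ♟ · · ·│5
4│· · · · ♙ · · ·│4
3│· · · · · · · ♘│3
2│♙ ♙ ♙ ♙ · ♙ ♙ ♙│2
1│♖ · ♗ ♕ ♔ ♗ · ♖│1
  ─────────────────
  a b c d e f g h

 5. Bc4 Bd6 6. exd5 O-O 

  a b c d e f g h
  ─────────────────
8│♜ · ♝ ♛ · ♜ ♚ ·│8
7│♟ ♟ ♟ ♟ · ♟ ♟ ♟│7
6│· · ♞ ♝ · · · ·│6
5│· · · ♙ ♟ · · ·│5
4│· · ♗ · · · · ·│4
3│· · · · · · · ♘│3
2│♙ ♙ ♙ ♙ · ♙ ♙ ♙│2
1│♖ · ♗ ♕ ♔ · · ♖│1
  ─────────────────
  a b c d e f g h

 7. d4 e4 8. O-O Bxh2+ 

  a b c d e f g h
  ─────────────────
8│♜ · ♝ ♛ · ♜ ♚ ·│8
7│♟ ♟ ♟ ♟ · ♟ ♟ ♟│7
6│· · ♞ · · · · ·│6
5│· · · ♙ · · · ·│5
4│· · ♗ ♙ ♟ · · ·│4
3│· · · · · · · ♘│3
2│♙ ♙ ♙ · · ♙ ♙ ♝│2
1│♖ · ♗ ♕ · ♖ ♔ ·│1
  ─────────────────
  a b c d e f g h

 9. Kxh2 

  a b c d e f g h
  ─────────────────
8│♜ · ♝ ♛ · ♜ ♚ ·│8
7│♟ ♟ ♟ ♟ · ♟ ♟ ♟│7
6│· · ♞ · · · · ·│6
5│· · · ♙ · · · ·│5
4│· · ♗ ♙ ♟ · · ·│4
3│· · · · · · · ♘│3
2│♙ ♙ ♙ · · ♙ ♙ ♔│2
1│♖ · ♗ ♕ · ♖ · ·│1
  ─────────────────
  a b c d e f g h


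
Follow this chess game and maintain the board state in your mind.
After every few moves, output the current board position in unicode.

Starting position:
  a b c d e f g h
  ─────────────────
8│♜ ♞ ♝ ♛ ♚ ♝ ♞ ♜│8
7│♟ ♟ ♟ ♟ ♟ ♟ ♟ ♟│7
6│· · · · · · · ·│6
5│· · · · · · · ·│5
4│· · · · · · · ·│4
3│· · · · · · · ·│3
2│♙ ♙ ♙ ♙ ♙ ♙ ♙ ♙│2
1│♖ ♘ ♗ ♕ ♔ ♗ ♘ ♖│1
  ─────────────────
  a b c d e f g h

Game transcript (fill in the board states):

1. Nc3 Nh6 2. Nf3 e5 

  a b c d e f g h
  ─────────────────
8│♜ ♞ ♝ ♛ ♚ ♝ · ♜│8
7│♟ ♟ ♟ ♟ · ♟ ♟ ♟│7
6│· · · · · · · ♞│6
5│· · · · ♟ · · ·│5
4│· · · · · · · ·│4
3│· · ♘ · · ♘ · ·│3
2│♙ ♙ ♙ ♙ ♙ ♙ ♙ ♙│2
1│♖ · ♗ ♕ ♔ ♗ · ♖│1
  ─────────────────
  a b c d e f g h

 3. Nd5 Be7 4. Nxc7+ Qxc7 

  a b c d e f g h
  ─────────────────
8│♜ ♞ ♝ · ♚ · · ♜│8
7│♟ ♟ ♛ ♟ ♝ ♟ ♟ ♟│7
6│· · · · · · · ♞│6
5│· · · · ♟ · · ·│5
4│· · · · · · · ·│4
3│· · · · · ♘ · ·│3
2│♙ ♙ ♙ ♙ ♙ ♙ ♙ ♙│2
1│♖ · ♗ ♕ ♔ ♗ · ♖│1
  ─────────────────
  a b c d e f g h

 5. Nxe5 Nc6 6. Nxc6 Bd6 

  a b c d e f g h
  ─────────────────
8│♜ · ♝ · ♚ · · ♜│8
7│♟ ♟ ♛ ♟ · ♟ ♟ ♟│7
6│· · ♘ ♝ · · · ♞│6
5│· · · · · · · ·│5
4│· · · · · · · ·│4
3│· · · · · · · ·│3
2│♙ ♙ ♙ ♙ ♙ ♙ ♙ ♙│2
1│♖ · ♗ ♕ ♔ ♗ · ♖│1
  ─────────────────
  a b c d e f g h

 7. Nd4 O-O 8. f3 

  a b c d e f g h
  ─────────────────
8│♜ · ♝ · · ♜ ♚ ·│8
7│♟ ♟ ♛ ♟ · ♟ ♟ ♟│7
6│· · · ♝ · · · ♞│6
5│· · · · · · · ·│5
4│· · · ♘ · · · ·│4
3│· · · · · ♙ · ·│3
2│♙ ♙ ♙ ♙ ♙ · ♙ ♙│2
1│♖ · ♗ ♕ ♔ ♗ · ♖│1
  ─────────────────
  a b c d e f g h


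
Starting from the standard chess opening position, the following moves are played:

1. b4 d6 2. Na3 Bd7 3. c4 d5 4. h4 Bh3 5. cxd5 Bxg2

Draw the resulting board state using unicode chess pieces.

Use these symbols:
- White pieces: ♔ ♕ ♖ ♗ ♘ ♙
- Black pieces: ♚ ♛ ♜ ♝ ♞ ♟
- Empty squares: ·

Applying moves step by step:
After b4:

♜ ♞ ♝ ♛ ♚ ♝ ♞ ♜
♟ ♟ ♟ ♟ ♟ ♟ ♟ ♟
· · · · · · · ·
· · · · · · · ·
· ♙ · · · · · ·
· · · · · · · ·
♙ · ♙ ♙ ♙ ♙ ♙ ♙
♖ ♘ ♗ ♕ ♔ ♗ ♘ ♖


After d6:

♜ ♞ ♝ ♛ ♚ ♝ ♞ ♜
♟ ♟ ♟ · ♟ ♟ ♟ ♟
· · · ♟ · · · ·
· · · · · · · ·
· ♙ · · · · · ·
· · · · · · · ·
♙ · ♙ ♙ ♙ ♙ ♙ ♙
♖ ♘ ♗ ♕ ♔ ♗ ♘ ♖


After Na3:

♜ ♞ ♝ ♛ ♚ ♝ ♞ ♜
♟ ♟ ♟ · ♟ ♟ ♟ ♟
· · · ♟ · · · ·
· · · · · · · ·
· ♙ · · · · · ·
♘ · · · · · · ·
♙ · ♙ ♙ ♙ ♙ ♙ ♙
♖ · ♗ ♕ ♔ ♗ ♘ ♖


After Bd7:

♜ ♞ · ♛ ♚ ♝ ♞ ♜
♟ ♟ ♟ ♝ ♟ ♟ ♟ ♟
· · · ♟ · · · ·
· · · · · · · ·
· ♙ · · · · · ·
♘ · · · · · · ·
♙ · ♙ ♙ ♙ ♙ ♙ ♙
♖ · ♗ ♕ ♔ ♗ ♘ ♖


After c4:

♜ ♞ · ♛ ♚ ♝ ♞ ♜
♟ ♟ ♟ ♝ ♟ ♟ ♟ ♟
· · · ♟ · · · ·
· · · · · · · ·
· ♙ ♙ · · · · ·
♘ · · · · · · ·
♙ · · ♙ ♙ ♙ ♙ ♙
♖ · ♗ ♕ ♔ ♗ ♘ ♖


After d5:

♜ ♞ · ♛ ♚ ♝ ♞ ♜
♟ ♟ ♟ ♝ ♟ ♟ ♟ ♟
· · · · · · · ·
· · · ♟ · · · ·
· ♙ ♙ · · · · ·
♘ · · · · · · ·
♙ · · ♙ ♙ ♙ ♙ ♙
♖ · ♗ ♕ ♔ ♗ ♘ ♖


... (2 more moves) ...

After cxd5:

♜ ♞ · ♛ ♚ ♝ ♞ ♜
♟ ♟ ♟ · ♟ ♟ ♟ ♟
· · · · · · · ·
· · · ♙ · · · ·
· ♙ · · · · · ♙
♘ · · · · · · ♝
♙ · · ♙ ♙ ♙ ♙ ·
♖ · ♗ ♕ ♔ ♗ ♘ ♖


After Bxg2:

♜ ♞ · ♛ ♚ ♝ ♞ ♜
♟ ♟ ♟ · ♟ ♟ ♟ ♟
· · · · · · · ·
· · · ♙ · · · ·
· ♙ · · · · · ♙
♘ · · · · · · ·
♙ · · ♙ ♙ ♙ ♝ ·
♖ · ♗ ♕ ♔ ♗ ♘ ♖



  a b c d e f g h
  ─────────────────
8│♜ ♞ · ♛ ♚ ♝ ♞ ♜│8
7│♟ ♟ ♟ · ♟ ♟ ♟ ♟│7
6│· · · · · · · ·│6
5│· · · ♙ · · · ·│5
4│· ♙ · · · · · ♙│4
3│♘ · · · · · · ·│3
2│♙ · · ♙ ♙ ♙ ♝ ·│2
1│♖ · ♗ ♕ ♔ ♗ ♘ ♖│1
  ─────────────────
  a b c d e f g h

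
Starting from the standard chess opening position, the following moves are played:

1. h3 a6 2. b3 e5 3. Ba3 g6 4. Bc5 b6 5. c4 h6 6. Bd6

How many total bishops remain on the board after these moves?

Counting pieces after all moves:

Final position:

  a b c d e f g h
  ─────────────────
8│♜ ♞ ♝ ♛ ♚ ♝ ♞ ♜│8
7│· · ♟ ♟ · ♟ · ·│7
6│♟ ♟ · ♗ · · ♟ ♟│6
5│· · · · ♟ · · ·│5
4│· · ♙ · · · · ·│4
3│· ♙ · · · · · ♙│3
2│♙ · · ♙ ♙ ♙ ♙ ·│2
1│♖ ♘ · ♕ ♔ ♗ ♘ ♖│1
  ─────────────────
  a b c d e f g h


4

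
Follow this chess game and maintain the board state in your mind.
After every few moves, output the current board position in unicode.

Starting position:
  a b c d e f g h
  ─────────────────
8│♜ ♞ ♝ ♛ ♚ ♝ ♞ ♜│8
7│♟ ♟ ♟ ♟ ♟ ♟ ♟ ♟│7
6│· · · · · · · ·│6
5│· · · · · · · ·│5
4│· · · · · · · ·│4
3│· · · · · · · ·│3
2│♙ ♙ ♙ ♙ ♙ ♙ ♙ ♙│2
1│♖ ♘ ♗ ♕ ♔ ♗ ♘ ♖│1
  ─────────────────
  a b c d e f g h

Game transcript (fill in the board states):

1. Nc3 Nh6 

  a b c d e f g h
  ─────────────────
8│♜ ♞ ♝ ♛ ♚ ♝ · ♜│8
7│♟ ♟ ♟ ♟ ♟ ♟ ♟ ♟│7
6│· · · · · · · ♞│6
5│· · · · · · · ·│5
4│· · · · · · · ·│4
3│· · ♘ · · · · ·│3
2│♙ ♙ ♙ ♙ ♙ ♙ ♙ ♙│2
1│♖ · ♗ ♕ ♔ ♗ ♘ ♖│1
  ─────────────────
  a b c d e f g h

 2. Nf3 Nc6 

  a b c d e f g h
  ─────────────────
8│♜ · ♝ ♛ ♚ ♝ · ♜│8
7│♟ ♟ ♟ ♟ ♟ ♟ ♟ ♟│7
6│· · ♞ · · · · ♞│6
5│· · · · · · · ·│5
4│· · · · · · · ·│4
3│· · ♘ · · ♘ · ·│3
2│♙ ♙ ♙ ♙ ♙ ♙ ♙ ♙│2
1│♖ · ♗ ♕ ♔ ♗ · ♖│1
  ─────────────────
  a b c d e f g h

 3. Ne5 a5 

  a b c d e f g h
  ─────────────────
8│♜ · ♝ ♛ ♚ ♝ · ♜│8
7│· ♟ ♟ ♟ ♟ ♟ ♟ ♟│7
6│· · ♞ · · · · ♞│6
5│♟ · · · ♘ · · ·│5
4│· · · · · · · ·│4
3│· · ♘ · · · · ·│3
2│♙ ♙ ♙ ♙ ♙ ♙ ♙ ♙│2
1│♖ · ♗ ♕ ♔ ♗ · ♖│1
  ─────────────────
  a b c d e f g h



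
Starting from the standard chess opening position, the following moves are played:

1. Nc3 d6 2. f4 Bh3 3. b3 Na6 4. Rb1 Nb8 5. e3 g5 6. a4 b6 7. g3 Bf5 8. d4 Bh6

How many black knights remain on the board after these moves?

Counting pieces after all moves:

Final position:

  a b c d e f g h
  ─────────────────
8│♜ ♞ · ♛ ♚ · ♞ ♜│8
7│♟ · ♟ · ♟ ♟ · ♟│7
6│· ♟ · ♟ · · · ♝│6
5│· · · · · ♝ ♟ ·│5
4│♙ · · ♙ · ♙ · ·│4
3│· ♙ ♘ · ♙ · ♙ ·│3
2│· · ♙ · · · · ♙│2
1│· ♖ ♗ ♕ ♔ ♗ ♘ ♖│1
  ─────────────────
  a b c d e f g h


2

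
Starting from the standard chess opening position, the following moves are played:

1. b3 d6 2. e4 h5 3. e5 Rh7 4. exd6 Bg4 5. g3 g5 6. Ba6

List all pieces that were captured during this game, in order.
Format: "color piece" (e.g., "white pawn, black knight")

Tracking captures:
  exd6: captured black pawn

black pawn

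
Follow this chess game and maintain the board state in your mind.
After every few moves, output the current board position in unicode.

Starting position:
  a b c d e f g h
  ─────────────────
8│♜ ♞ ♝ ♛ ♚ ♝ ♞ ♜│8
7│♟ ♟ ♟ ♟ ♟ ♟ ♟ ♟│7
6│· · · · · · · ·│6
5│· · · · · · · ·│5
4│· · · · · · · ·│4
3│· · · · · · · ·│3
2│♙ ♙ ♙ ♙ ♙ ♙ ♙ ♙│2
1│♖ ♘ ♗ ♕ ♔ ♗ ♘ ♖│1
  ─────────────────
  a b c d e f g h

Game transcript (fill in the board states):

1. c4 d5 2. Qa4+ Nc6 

  a b c d e f g h
  ─────────────────
8│♜ · ♝ ♛ ♚ ♝ ♞ ♜│8
7│♟ ♟ ♟ · ♟ ♟ ♟ ♟│7
6│· · ♞ · · · · ·│6
5│· · · ♟ · · · ·│5
4│♕ · ♙ · · · · ·│4
3│· · · · · · · ·│3
2│♙ ♙ · ♙ ♙ ♙ ♙ ♙│2
1│♖ ♘ ♗ · ♔ ♗ ♘ ♖│1
  ─────────────────
  a b c d e f g h

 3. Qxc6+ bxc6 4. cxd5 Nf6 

  a b c d e f g h
  ─────────────────
8│♜ · ♝ ♛ ♚ ♝ · ♜│8
7│♟ · ♟ · ♟ ♟ ♟ ♟│7
6│· · ♟ · · ♞ · ·│6
5│· · · ♙ · · · ·│5
4│· · · · · · · ·│4
3│· · · · · · · ·│3
2│♙ ♙ · ♙ ♙ ♙ ♙ ♙│2
1│♖ ♘ ♗ · ♔ ♗ ♘ ♖│1
  ─────────────────
  a b c d e f g h

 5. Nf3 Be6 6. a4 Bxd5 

  a b c d e f g h
  ─────────────────
8│♜ · · ♛ ♚ ♝ · ♜│8
7│♟ · ♟ · ♟ ♟ ♟ ♟│7
6│· · ♟ · · ♞ · ·│6
5│· · · ♝ · · · ·│5
4│♙ · · · · · · ·│4
3│· · · · · ♘ · ·│3
2│· ♙ · ♙ ♙ ♙ ♙ ♙│2
1│♖ ♘ ♗ · ♔ ♗ · ♖│1
  ─────────────────
  a b c d e f g h

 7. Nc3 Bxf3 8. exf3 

  a b c d e f g h
  ─────────────────
8│♜ · · ♛ ♚ ♝ · ♜│8
7│♟ · ♟ · ♟ ♟ ♟ ♟│7
6│· · ♟ · · ♞ · ·│6
5│· · · · · · · ·│5
4│♙ · · · · · · ·│4
3│· · ♘ · · ♙ · ·│3
2│· ♙ · ♙ · ♙ ♙ ♙│2
1│♖ · ♗ · ♔ ♗ · ♖│1
  ─────────────────
  a b c d e f g h


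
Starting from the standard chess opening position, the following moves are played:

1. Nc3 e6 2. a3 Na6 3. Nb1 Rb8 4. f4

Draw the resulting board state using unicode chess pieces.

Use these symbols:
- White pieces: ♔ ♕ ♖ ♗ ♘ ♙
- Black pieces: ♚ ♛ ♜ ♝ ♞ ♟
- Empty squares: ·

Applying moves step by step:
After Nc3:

♜ ♞ ♝ ♛ ♚ ♝ ♞ ♜
♟ ♟ ♟ ♟ ♟ ♟ ♟ ♟
· · · · · · · ·
· · · · · · · ·
· · · · · · · ·
· · ♘ · · · · ·
♙ ♙ ♙ ♙ ♙ ♙ ♙ ♙
♖ · ♗ ♕ ♔ ♗ ♘ ♖


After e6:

♜ ♞ ♝ ♛ ♚ ♝ ♞ ♜
♟ ♟ ♟ ♟ · ♟ ♟ ♟
· · · · ♟ · · ·
· · · · · · · ·
· · · · · · · ·
· · ♘ · · · · ·
♙ ♙ ♙ ♙ ♙ ♙ ♙ ♙
♖ · ♗ ♕ ♔ ♗ ♘ ♖


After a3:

♜ ♞ ♝ ♛ ♚ ♝ ♞ ♜
♟ ♟ ♟ ♟ · ♟ ♟ ♟
· · · · ♟ · · ·
· · · · · · · ·
· · · · · · · ·
♙ · ♘ · · · · ·
· ♙ ♙ ♙ ♙ ♙ ♙ ♙
♖ · ♗ ♕ ♔ ♗ ♘ ♖


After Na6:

♜ · ♝ ♛ ♚ ♝ ♞ ♜
♟ ♟ ♟ ♟ · ♟ ♟ ♟
♞ · · · ♟ · · ·
· · · · · · · ·
· · · · · · · ·
♙ · ♘ · · · · ·
· ♙ ♙ ♙ ♙ ♙ ♙ ♙
♖ · ♗ ♕ ♔ ♗ ♘ ♖


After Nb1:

♜ · ♝ ♛ ♚ ♝ ♞ ♜
♟ ♟ ♟ ♟ · ♟ ♟ ♟
♞ · · · ♟ · · ·
· · · · · · · ·
· · · · · · · ·
♙ · · · · · · ·
· ♙ ♙ ♙ ♙ ♙ ♙ ♙
♖ ♘ ♗ ♕ ♔ ♗ ♘ ♖


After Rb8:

· ♜ ♝ ♛ ♚ ♝ ♞ ♜
♟ ♟ ♟ ♟ · ♟ ♟ ♟
♞ · · · ♟ · · ·
· · · · · · · ·
· · · · · · · ·
♙ · · · · · · ·
· ♙ ♙ ♙ ♙ ♙ ♙ ♙
♖ ♘ ♗ ♕ ♔ ♗ ♘ ♖


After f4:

· ♜ ♝ ♛ ♚ ♝ ♞ ♜
♟ ♟ ♟ ♟ · ♟ ♟ ♟
♞ · · · ♟ · · ·
· · · · · · · ·
· · · · · ♙ · ·
♙ · · · · · · ·
· ♙ ♙ ♙ ♙ · ♙ ♙
♖ ♘ ♗ ♕ ♔ ♗ ♘ ♖



  a b c d e f g h
  ─────────────────
8│· ♜ ♝ ♛ ♚ ♝ ♞ ♜│8
7│♟ ♟ ♟ ♟ · ♟ ♟ ♟│7
6│♞ · · · ♟ · · ·│6
5│· · · · · · · ·│5
4│· · · · · ♙ · ·│4
3│♙ · · · · · · ·│3
2│· ♙ ♙ ♙ ♙ · ♙ ♙│2
1│♖ ♘ ♗ ♕ ♔ ♗ ♘ ♖│1
  ─────────────────
  a b c d e f g h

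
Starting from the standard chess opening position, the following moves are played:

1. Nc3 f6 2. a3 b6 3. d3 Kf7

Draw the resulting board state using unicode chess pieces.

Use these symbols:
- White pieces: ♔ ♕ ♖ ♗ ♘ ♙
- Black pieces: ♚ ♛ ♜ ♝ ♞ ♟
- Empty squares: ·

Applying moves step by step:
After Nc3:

♜ ♞ ♝ ♛ ♚ ♝ ♞ ♜
♟ ♟ ♟ ♟ ♟ ♟ ♟ ♟
· · · · · · · ·
· · · · · · · ·
· · · · · · · ·
· · ♘ · · · · ·
♙ ♙ ♙ ♙ ♙ ♙ ♙ ♙
♖ · ♗ ♕ ♔ ♗ ♘ ♖


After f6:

♜ ♞ ♝ ♛ ♚ ♝ ♞ ♜
♟ ♟ ♟ ♟ ♟ · ♟ ♟
· · · · · ♟ · ·
· · · · · · · ·
· · · · · · · ·
· · ♘ · · · · ·
♙ ♙ ♙ ♙ ♙ ♙ ♙ ♙
♖ · ♗ ♕ ♔ ♗ ♘ ♖


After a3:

♜ ♞ ♝ ♛ ♚ ♝ ♞ ♜
♟ ♟ ♟ ♟ ♟ · ♟ ♟
· · · · · ♟ · ·
· · · · · · · ·
· · · · · · · ·
♙ · ♘ · · · · ·
· ♙ ♙ ♙ ♙ ♙ ♙ ♙
♖ · ♗ ♕ ♔ ♗ ♘ ♖


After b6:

♜ ♞ ♝ ♛ ♚ ♝ ♞ ♜
♟ · ♟ ♟ ♟ · ♟ ♟
· ♟ · · · ♟ · ·
· · · · · · · ·
· · · · · · · ·
♙ · ♘ · · · · ·
· ♙ ♙ ♙ ♙ ♙ ♙ ♙
♖ · ♗ ♕ ♔ ♗ ♘ ♖


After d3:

♜ ♞ ♝ ♛ ♚ ♝ ♞ ♜
♟ · ♟ ♟ ♟ · ♟ ♟
· ♟ · · · ♟ · ·
· · · · · · · ·
· · · · · · · ·
♙ · ♘ ♙ · · · ·
· ♙ ♙ · ♙ ♙ ♙ ♙
♖ · ♗ ♕ ♔ ♗ ♘ ♖


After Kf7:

♜ ♞ ♝ ♛ · ♝ ♞ ♜
♟ · ♟ ♟ ♟ ♚ ♟ ♟
· ♟ · · · ♟ · ·
· · · · · · · ·
· · · · · · · ·
♙ · ♘ ♙ · · · ·
· ♙ ♙ · ♙ ♙ ♙ ♙
♖ · ♗ ♕ ♔ ♗ ♘ ♖



  a b c d e f g h
  ─────────────────
8│♜ ♞ ♝ ♛ · ♝ ♞ ♜│8
7│♟ · ♟ ♟ ♟ ♚ ♟ ♟│7
6│· ♟ · · · ♟ · ·│6
5│· · · · · · · ·│5
4│· · · · · · · ·│4
3│♙ · ♘ ♙ · · · ·│3
2│· ♙ ♙ · ♙ ♙ ♙ ♙│2
1│♖ · ♗ ♕ ♔ ♗ ♘ ♖│1
  ─────────────────
  a b c d e f g h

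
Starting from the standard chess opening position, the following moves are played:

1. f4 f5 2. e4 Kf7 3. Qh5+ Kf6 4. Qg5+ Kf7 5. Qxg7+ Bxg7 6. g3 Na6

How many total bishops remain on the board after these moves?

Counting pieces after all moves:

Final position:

  a b c d e f g h
  ─────────────────
8│♜ · ♝ ♛ · · ♞ ♜│8
7│♟ ♟ ♟ ♟ ♟ ♚ ♝ ♟│7
6│♞ · · · · · · ·│6
5│· · · · · ♟ · ·│5
4│· · · · ♙ ♙ · ·│4
3│· · · · · · ♙ ·│3
2│♙ ♙ ♙ ♙ · · · ♙│2
1│♖ ♘ ♗ · ♔ ♗ ♘ ♖│1
  ─────────────────
  a b c d e f g h


4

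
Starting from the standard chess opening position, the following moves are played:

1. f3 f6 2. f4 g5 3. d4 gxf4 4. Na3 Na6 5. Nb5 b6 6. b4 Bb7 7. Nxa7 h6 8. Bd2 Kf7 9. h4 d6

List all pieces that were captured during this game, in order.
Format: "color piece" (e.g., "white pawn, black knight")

Tracking captures:
  gxf4: captured white pawn
  Nxa7: captured black pawn

white pawn, black pawn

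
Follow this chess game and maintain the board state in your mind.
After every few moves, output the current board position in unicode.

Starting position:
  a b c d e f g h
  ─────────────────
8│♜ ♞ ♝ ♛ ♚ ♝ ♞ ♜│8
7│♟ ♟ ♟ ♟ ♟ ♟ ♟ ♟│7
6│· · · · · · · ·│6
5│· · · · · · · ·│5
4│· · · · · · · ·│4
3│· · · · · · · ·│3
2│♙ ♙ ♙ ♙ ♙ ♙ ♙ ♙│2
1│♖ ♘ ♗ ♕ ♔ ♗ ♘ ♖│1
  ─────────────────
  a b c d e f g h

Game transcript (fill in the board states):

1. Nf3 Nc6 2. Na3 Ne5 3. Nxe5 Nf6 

  a b c d e f g h
  ─────────────────
8│♜ · ♝ ♛ ♚ ♝ · ♜│8
7│♟ ♟ ♟ ♟ ♟ ♟ ♟ ♟│7
6│· · · · · ♞ · ·│6
5│· · · · ♘ · · ·│5
4│· · · · · · · ·│4
3│♘ · · · · · · ·│3
2│♙ ♙ ♙ ♙ ♙ ♙ ♙ ♙│2
1│♖ · ♗ ♕ ♔ ♗ · ♖│1
  ─────────────────
  a b c d e f g h

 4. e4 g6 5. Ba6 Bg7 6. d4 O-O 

  a b c d e f g h
  ─────────────────
8│♜ · ♝ ♛ · ♜ ♚ ·│8
7│♟ ♟ ♟ ♟ ♟ ♟ ♝ ♟│7
6│♗ · · · · ♞ ♟ ·│6
5│· · · · ♘ · · ·│5
4│· · · ♙ ♙ · · ·│4
3│♘ · · · · · · ·│3
2│♙ ♙ ♙ · · ♙ ♙ ♙│2
1│♖ · ♗ ♕ ♔ · · ♖│1
  ─────────────────
  a b c d e f g h

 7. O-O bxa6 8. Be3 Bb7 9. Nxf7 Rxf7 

  a b c d e f g h
  ─────────────────
8│♜ · · ♛ · · ♚ ·│8
7│♟ ♝ ♟ ♟ ♟ ♜ ♝ ♟│7
6│♟ · · · · ♞ ♟ ·│6
5│· · · · · · · ·│5
4│· · · ♙ ♙ · · ·│4
3│♘ · · · ♗ · · ·│3
2│♙ ♙ ♙ · · ♙ ♙ ♙│2
1│♖ · · ♕ · ♖ ♔ ·│1
  ─────────────────
  a b c d e f g h

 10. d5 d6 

  a b c d e f g h
  ─────────────────
8│♜ · · ♛ · · ♚ ·│8
7│♟ ♝ ♟ · ♟ ♜ ♝ ♟│7
6│♟ · · ♟ · ♞ ♟ ·│6
5│· · · ♙ · · · ·│5
4│· · · · ♙ · · ·│4
3│♘ · · · ♗ · · ·│3
2│♙ ♙ ♙ · · ♙ ♙ ♙│2
1│♖ · · ♕ · ♖ ♔ ·│1
  ─────────────────
  a b c d e f g h


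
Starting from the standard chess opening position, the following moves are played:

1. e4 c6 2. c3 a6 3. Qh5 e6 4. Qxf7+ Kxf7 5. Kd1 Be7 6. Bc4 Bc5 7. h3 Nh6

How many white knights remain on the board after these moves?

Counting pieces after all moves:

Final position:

  a b c d e f g h
  ─────────────────
8│♜ ♞ ♝ ♛ · · · ♜│8
7│· ♟ · ♟ · ♚ ♟ ♟│7
6│♟ · ♟ · ♟ · · ♞│6
5│· · ♝ · · · · ·│5
4│· · ♗ · ♙ · · ·│4
3│· · ♙ · · · · ♙│3
2│♙ ♙ · ♙ · ♙ ♙ ·│2
1│♖ ♘ ♗ ♔ · · ♘ ♖│1
  ─────────────────
  a b c d e f g h


2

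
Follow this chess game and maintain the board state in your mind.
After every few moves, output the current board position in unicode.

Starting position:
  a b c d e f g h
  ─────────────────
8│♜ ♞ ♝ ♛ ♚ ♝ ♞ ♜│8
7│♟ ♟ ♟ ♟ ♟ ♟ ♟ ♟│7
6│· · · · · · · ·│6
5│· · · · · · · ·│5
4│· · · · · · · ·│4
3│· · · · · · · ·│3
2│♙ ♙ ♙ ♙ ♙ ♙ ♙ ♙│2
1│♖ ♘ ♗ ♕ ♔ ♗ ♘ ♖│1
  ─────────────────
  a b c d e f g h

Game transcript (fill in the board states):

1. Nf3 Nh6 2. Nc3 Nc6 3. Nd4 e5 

  a b c d e f g h
  ─────────────────
8│♜ · ♝ ♛ ♚ ♝ · ♜│8
7│♟ ♟ ♟ ♟ · ♟ ♟ ♟│7
6│· · ♞ · · · · ♞│6
5│· · · · ♟ · · ·│5
4│· · · ♘ · · · ·│4
3│· · ♘ · · · · ·│3
2│♙ ♙ ♙ ♙ ♙ ♙ ♙ ♙│2
1│♖ · ♗ ♕ ♔ ♗ · ♖│1
  ─────────────────
  a b c d e f g h

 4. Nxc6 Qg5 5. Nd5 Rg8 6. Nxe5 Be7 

  a b c d e f g h
  ─────────────────
8│♜ · ♝ · ♚ · ♜ ·│8
7│♟ ♟ ♟ ♟ ♝ ♟ ♟ ♟│7
6│· · · · · · · ♞│6
5│· · · ♘ ♘ · ♛ ·│5
4│· · · · · · · ·│4
3│· · · · · · · ·│3
2│♙ ♙ ♙ ♙ ♙ ♙ ♙ ♙│2
1│♖ · ♗ ♕ ♔ ♗ · ♖│1
  ─────────────────
  a b c d e f g h

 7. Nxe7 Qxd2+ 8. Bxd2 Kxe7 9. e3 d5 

  a b c d e f g h
  ─────────────────
8│♜ · ♝ · · · ♜ ·│8
7│♟ ♟ ♟ · ♚ ♟ ♟ ♟│7
6│· · · · · · · ♞│6
5│· · · ♟ ♘ · · ·│5
4│· · · · · · · ·│4
3│· · · · ♙ · · ·│3
2│♙ ♙ ♙ ♗ · ♙ ♙ ♙│2
1│♖ · · ♕ ♔ ♗ · ♖│1
  ─────────────────
  a b c d e f g h

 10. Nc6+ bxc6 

  a b c d e f g h
  ─────────────────
8│♜ · ♝ · · · ♜ ·│8
7│♟ · ♟ · ♚ ♟ ♟ ♟│7
6│· · ♟ · · · · ♞│6
5│· · · ♟ · · · ·│5
4│· · · · · · · ·│4
3│· · · · ♙ · · ·│3
2│♙ ♙ ♙ ♗ · ♙ ♙ ♙│2
1│♖ · · ♕ ♔ ♗ · ♖│1
  ─────────────────
  a b c d e f g h


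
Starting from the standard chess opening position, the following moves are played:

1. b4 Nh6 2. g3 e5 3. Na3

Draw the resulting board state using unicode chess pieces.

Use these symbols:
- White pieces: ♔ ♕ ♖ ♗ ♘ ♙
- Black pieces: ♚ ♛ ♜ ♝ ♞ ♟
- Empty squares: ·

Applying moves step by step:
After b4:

♜ ♞ ♝ ♛ ♚ ♝ ♞ ♜
♟ ♟ ♟ ♟ ♟ ♟ ♟ ♟
· · · · · · · ·
· · · · · · · ·
· ♙ · · · · · ·
· · · · · · · ·
♙ · ♙ ♙ ♙ ♙ ♙ ♙
♖ ♘ ♗ ♕ ♔ ♗ ♘ ♖


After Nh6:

♜ ♞ ♝ ♛ ♚ ♝ · ♜
♟ ♟ ♟ ♟ ♟ ♟ ♟ ♟
· · · · · · · ♞
· · · · · · · ·
· ♙ · · · · · ·
· · · · · · · ·
♙ · ♙ ♙ ♙ ♙ ♙ ♙
♖ ♘ ♗ ♕ ♔ ♗ ♘ ♖


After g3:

♜ ♞ ♝ ♛ ♚ ♝ · ♜
♟ ♟ ♟ ♟ ♟ ♟ ♟ ♟
· · · · · · · ♞
· · · · · · · ·
· ♙ · · · · · ·
· · · · · · ♙ ·
♙ · ♙ ♙ ♙ ♙ · ♙
♖ ♘ ♗ ♕ ♔ ♗ ♘ ♖


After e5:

♜ ♞ ♝ ♛ ♚ ♝ · ♜
♟ ♟ ♟ ♟ · ♟ ♟ ♟
· · · · · · · ♞
· · · · ♟ · · ·
· ♙ · · · · · ·
· · · · · · ♙ ·
♙ · ♙ ♙ ♙ ♙ · ♙
♖ ♘ ♗ ♕ ♔ ♗ ♘ ♖


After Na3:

♜ ♞ ♝ ♛ ♚ ♝ · ♜
♟ ♟ ♟ ♟ · ♟ ♟ ♟
· · · · · · · ♞
· · · · ♟ · · ·
· ♙ · · · · · ·
♘ · · · · · ♙ ·
♙ · ♙ ♙ ♙ ♙ · ♙
♖ · ♗ ♕ ♔ ♗ ♘ ♖



  a b c d e f g h
  ─────────────────
8│♜ ♞ ♝ ♛ ♚ ♝ · ♜│8
7│♟ ♟ ♟ ♟ · ♟ ♟ ♟│7
6│· · · · · · · ♞│6
5│· · · · ♟ · · ·│5
4│· ♙ · · · · · ·│4
3│♘ · · · · · ♙ ·│3
2│♙ · ♙ ♙ ♙ ♙ · ♙│2
1│♖ · ♗ ♕ ♔ ♗ ♘ ♖│1
  ─────────────────
  a b c d e f g h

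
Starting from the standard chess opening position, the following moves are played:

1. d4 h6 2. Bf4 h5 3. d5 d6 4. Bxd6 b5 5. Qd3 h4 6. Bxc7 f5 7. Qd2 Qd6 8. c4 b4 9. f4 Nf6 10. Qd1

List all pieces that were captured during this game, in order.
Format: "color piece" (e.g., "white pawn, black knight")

Tracking captures:
  Bxd6: captured black pawn
  Bxc7: captured black pawn

black pawn, black pawn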